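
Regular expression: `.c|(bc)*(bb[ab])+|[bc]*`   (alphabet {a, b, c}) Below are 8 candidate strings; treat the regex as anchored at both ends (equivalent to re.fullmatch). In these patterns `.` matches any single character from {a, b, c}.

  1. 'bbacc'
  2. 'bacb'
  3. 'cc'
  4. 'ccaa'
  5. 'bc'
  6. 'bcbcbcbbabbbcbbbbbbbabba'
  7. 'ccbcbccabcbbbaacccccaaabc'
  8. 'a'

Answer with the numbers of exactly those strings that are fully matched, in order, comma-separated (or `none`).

3, 5

1. 'bbacc' → no match
2. 'bacb' → no match
3. 'cc' → match
4. 'ccaa' → no match
5. 'bc' → match
6 → no match
7 → no match
8. 'a' → no match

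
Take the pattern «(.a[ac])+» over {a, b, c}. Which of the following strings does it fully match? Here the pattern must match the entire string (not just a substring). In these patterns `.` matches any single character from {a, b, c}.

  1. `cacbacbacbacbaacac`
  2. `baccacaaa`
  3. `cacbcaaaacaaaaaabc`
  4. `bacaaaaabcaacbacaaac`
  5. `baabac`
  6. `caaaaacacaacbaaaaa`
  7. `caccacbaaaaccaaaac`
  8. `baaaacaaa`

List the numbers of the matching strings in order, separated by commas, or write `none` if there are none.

1, 2, 5, 6, 7, 8

1 → match
2. `baccacaaa` → match
3 → no match
4 → no match
5. `baabac` → match
6 → match
7 → match
8. `baaaacaaa` → match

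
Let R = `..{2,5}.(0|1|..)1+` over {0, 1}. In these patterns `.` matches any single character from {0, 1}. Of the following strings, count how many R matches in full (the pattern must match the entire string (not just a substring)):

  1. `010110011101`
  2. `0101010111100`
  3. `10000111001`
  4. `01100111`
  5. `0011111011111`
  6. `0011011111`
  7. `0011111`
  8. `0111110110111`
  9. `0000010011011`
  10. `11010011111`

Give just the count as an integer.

1 → no match
2 → no match — must end with `1`
3 → no match
4 → match
5 → match
6 → match
7 → match
8 → no match
9 → no match
10 → match
Total matched: 5

5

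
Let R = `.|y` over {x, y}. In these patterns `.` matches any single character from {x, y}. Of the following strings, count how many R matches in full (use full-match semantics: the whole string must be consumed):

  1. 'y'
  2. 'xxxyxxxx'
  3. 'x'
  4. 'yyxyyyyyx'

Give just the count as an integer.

2

1 → match
2 → no match
3 → match
4 → no match
Total matched: 2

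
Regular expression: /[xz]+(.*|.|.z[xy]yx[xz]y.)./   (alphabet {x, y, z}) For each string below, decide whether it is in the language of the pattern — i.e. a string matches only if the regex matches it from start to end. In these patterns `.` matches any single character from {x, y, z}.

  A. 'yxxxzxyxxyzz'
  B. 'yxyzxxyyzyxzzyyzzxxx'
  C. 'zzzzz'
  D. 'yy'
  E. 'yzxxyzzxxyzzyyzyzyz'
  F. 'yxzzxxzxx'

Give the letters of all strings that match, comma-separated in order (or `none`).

C

A → no match
B → no match
C → match
D → no match
E → no match
F → no match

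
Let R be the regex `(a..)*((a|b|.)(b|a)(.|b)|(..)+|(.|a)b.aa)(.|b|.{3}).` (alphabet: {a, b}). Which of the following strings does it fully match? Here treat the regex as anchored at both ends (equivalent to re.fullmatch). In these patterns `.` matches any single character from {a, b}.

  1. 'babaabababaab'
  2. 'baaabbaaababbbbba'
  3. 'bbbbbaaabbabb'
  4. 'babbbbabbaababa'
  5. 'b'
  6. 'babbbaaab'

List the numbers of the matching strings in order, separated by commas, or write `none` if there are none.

none

1 → no match
2 → no match
3 → no match
4 → no match
5. 'b' → no match
6. 'babbbaaab' → no match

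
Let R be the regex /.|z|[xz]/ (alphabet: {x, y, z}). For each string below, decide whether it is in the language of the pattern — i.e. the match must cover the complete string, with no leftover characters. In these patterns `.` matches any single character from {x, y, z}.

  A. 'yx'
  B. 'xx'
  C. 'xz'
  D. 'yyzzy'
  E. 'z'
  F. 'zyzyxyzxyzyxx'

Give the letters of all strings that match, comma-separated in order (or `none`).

E

A → no match
B → no match
C → no match
D → no match
E → match
F → no match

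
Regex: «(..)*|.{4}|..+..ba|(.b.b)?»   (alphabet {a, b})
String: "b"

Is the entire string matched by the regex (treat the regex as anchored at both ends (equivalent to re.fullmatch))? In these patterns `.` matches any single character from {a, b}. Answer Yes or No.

No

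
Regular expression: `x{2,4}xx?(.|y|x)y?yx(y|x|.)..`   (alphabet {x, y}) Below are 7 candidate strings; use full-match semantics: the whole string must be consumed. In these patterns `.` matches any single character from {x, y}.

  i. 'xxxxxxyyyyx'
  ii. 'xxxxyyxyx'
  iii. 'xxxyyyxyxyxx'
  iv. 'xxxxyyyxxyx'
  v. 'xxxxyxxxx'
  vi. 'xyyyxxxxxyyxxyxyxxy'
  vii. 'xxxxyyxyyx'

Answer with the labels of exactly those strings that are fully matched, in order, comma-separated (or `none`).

i. 'xxxxxxyyyyx' → no match
ii. 'xxxxyyxyx' → no match
iii. 'xxxyyyxyxyxx' → no match
iv. 'xxxxyyyxxyx' → match
v. 'xxxxyxxxx' → match
vi → no match
vii. 'xxxxyyxyyx' → match

iv, v, vii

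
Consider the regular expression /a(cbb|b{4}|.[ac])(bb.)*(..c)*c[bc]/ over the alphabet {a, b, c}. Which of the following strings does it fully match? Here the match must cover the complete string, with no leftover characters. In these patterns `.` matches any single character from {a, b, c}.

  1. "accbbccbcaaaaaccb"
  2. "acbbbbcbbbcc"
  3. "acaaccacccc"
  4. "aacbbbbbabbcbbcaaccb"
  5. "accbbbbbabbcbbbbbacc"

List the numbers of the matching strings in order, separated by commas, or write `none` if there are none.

1 → no match
2 → match
3 → match
4 → match
5 → match

2, 3, 4, 5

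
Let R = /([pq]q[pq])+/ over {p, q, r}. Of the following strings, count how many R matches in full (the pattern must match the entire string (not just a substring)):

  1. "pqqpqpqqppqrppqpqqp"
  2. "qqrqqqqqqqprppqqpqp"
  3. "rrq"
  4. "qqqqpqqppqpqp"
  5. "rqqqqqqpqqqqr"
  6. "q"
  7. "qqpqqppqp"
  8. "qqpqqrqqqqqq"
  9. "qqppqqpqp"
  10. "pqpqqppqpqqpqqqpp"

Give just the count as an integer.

2

1 → no match
2 → no match
3 → no match
4 → no match
5 → no match
6 → no match
7 → match
8 → no match
9 → match
10 → no match
Total matched: 2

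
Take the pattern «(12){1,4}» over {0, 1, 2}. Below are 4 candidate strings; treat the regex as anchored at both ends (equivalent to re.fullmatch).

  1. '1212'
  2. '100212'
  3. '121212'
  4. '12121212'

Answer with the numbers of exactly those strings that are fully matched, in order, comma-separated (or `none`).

1, 3, 4

1 → match
2 → no match — must start with '12'
3 → match
4 → match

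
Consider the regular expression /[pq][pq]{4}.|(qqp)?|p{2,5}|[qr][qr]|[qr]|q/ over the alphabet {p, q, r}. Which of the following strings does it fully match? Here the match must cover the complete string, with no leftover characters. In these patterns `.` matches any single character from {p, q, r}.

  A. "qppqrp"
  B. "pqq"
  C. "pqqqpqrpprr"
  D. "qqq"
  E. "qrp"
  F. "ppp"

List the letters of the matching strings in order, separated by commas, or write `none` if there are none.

F

A → no match
B → no match
C → no match
D → no match
E → no match
F → match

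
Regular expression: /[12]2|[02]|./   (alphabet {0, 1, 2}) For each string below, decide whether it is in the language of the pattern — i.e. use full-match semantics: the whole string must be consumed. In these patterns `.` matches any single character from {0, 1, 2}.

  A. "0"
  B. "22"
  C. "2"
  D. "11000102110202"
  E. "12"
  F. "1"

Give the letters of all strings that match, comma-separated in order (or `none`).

A, B, C, E, F

A → match
B → match
C → match
D → no match
E → match
F → match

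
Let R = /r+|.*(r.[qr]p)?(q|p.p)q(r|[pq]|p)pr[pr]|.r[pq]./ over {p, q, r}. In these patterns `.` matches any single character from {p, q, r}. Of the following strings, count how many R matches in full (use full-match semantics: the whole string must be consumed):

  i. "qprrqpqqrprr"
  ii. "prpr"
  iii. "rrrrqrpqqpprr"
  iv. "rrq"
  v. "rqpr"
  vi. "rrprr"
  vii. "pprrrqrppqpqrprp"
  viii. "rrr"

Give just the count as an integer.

5

i. "qprrqpqqrprr" → match
ii. "prpr" → match
iii → match
iv. "rrq" → no match
v. "rqpr" → no match
vi. "rrprr" → no match
vii → match
viii. "rrr" → match
Total matched: 5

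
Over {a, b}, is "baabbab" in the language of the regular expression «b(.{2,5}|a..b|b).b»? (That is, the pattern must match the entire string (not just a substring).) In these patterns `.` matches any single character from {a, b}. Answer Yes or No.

Yes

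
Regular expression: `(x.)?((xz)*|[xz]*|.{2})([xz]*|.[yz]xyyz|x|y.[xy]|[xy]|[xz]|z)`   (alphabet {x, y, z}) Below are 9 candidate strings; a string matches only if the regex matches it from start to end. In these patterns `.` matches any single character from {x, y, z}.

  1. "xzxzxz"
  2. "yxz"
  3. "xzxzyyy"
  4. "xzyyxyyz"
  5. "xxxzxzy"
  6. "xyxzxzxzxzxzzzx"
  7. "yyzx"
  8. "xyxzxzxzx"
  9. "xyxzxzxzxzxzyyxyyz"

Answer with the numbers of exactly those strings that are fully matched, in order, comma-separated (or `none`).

1, 2, 3, 4, 5, 6, 7, 8, 9

1 → match
2 → match
3 → match
4 → match
5 → match
6 → match
7 → match
8 → match
9 → match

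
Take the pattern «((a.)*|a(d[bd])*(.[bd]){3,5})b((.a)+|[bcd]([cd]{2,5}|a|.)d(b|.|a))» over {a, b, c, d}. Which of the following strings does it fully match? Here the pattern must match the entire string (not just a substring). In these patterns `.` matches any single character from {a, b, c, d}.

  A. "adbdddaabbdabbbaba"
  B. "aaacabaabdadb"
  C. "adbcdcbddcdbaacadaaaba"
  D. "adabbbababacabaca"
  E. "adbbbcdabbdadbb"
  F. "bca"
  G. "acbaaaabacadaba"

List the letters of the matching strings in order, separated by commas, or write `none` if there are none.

A → no match
B → match
C → match
D → match
E → no match
F. "bca" → match
G → match

B, C, D, F, G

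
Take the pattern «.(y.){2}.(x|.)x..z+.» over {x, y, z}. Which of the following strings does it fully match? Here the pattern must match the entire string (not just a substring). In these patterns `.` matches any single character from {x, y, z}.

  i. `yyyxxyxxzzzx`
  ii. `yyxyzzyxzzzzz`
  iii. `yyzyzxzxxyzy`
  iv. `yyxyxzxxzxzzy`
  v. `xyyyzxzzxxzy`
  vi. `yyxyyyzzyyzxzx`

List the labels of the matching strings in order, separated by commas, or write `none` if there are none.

ii, iii, iv

i. `yyyxxyxxzzzx` → no match
ii → match
iii. `yyzyzxzxxyzy` → match
iv → match
v. `xyyyzxzzxxzy` → no match
vi → no match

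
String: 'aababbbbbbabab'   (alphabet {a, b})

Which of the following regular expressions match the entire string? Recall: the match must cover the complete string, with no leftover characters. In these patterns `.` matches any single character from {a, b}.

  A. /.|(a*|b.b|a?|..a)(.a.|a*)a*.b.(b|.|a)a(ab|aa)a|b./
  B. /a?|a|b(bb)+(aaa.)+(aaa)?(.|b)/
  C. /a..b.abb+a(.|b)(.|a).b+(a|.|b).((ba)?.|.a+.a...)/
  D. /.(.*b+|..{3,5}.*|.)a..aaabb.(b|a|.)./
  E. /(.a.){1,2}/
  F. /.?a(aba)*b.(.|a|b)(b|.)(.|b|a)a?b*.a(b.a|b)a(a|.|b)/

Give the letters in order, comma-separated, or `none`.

A → no match
B → no match
C → no match
D → no match
E → no match
F → match

F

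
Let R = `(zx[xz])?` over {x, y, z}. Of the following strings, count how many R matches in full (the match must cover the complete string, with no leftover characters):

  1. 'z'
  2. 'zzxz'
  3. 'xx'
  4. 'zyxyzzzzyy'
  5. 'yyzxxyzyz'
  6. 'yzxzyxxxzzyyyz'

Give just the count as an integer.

1 → no match
2 → no match
3 → no match
4 → no match
5 → no match
6 → no match
Total matched: 0

0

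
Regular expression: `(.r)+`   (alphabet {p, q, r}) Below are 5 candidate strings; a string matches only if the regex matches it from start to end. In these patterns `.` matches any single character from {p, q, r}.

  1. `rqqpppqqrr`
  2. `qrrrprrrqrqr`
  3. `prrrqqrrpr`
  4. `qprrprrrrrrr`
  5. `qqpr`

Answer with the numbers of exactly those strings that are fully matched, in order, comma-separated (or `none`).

2

1 → no match
2 → match
3 → no match
4 → no match
5 → no match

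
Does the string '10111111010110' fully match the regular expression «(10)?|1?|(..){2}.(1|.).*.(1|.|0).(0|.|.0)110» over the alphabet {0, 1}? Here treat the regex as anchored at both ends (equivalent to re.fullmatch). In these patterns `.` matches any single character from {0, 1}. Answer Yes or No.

Yes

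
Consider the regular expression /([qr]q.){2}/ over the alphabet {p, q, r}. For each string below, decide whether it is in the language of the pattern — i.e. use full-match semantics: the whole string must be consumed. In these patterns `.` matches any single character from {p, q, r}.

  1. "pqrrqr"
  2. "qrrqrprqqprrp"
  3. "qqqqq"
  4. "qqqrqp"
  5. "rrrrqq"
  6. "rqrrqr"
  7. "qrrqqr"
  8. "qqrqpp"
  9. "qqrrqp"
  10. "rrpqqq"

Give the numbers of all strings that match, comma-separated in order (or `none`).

1. "pqrrqr" → no match
2 → no match
3. "qqqqq" → no match
4. "qqqrqp" → match
5. "rrrrqq" → no match
6. "rqrrqr" → match
7. "qrrqqr" → no match
8. "qqrqpp" → no match
9. "qqrrqp" → match
10. "rrpqqq" → no match

4, 6, 9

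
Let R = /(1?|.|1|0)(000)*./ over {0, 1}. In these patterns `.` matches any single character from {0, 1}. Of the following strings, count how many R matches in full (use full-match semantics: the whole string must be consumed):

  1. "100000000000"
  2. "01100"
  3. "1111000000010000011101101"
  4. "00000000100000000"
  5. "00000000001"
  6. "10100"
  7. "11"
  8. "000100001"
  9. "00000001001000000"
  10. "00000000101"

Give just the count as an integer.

2

1 → no match
2 → no match
3 → no match
4 → no match
5 → match
6 → no match
7 → match
8 → no match
9 → no match
10 → no match
Total matched: 2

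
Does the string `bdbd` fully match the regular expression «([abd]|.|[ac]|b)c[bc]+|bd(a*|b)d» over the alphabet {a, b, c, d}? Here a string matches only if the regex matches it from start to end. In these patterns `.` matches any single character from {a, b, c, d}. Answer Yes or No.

Yes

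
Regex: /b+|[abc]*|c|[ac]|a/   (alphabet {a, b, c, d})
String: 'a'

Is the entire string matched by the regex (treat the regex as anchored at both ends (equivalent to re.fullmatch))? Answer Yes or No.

Yes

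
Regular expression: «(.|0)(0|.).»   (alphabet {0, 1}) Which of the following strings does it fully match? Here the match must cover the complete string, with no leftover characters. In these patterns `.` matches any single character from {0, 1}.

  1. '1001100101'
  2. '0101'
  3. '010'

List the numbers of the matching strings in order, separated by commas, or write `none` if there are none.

1 → no match
2 → no match
3 → match

3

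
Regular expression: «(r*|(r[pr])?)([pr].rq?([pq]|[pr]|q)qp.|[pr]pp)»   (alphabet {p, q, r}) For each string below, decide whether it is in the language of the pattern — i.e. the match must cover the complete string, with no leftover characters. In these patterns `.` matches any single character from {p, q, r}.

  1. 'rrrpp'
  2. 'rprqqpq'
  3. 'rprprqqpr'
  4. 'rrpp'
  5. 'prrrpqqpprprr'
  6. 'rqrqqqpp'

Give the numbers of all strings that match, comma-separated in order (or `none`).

1 → match
2 → match
3 → match
4 → match
5 → no match
6 → match

1, 2, 3, 4, 6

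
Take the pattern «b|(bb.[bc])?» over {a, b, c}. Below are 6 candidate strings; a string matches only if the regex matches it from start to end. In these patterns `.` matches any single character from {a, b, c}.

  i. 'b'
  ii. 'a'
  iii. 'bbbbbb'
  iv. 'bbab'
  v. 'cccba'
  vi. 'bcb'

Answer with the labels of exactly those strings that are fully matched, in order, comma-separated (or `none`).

i, iv

i. 'b' → match
ii. 'a' → no match
iii. 'bbbbbb' → no match
iv. 'bbab' → match
v. 'cccba' → no match
vi. 'bcb' → no match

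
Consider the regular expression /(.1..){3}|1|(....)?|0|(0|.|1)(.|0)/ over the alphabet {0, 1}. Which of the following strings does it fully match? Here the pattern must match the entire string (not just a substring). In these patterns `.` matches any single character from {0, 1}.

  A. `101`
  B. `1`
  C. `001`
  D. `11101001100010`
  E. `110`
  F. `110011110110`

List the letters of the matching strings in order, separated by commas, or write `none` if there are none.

A → no match
B → match
C → no match
D → no match
E → no match
F → match

B, F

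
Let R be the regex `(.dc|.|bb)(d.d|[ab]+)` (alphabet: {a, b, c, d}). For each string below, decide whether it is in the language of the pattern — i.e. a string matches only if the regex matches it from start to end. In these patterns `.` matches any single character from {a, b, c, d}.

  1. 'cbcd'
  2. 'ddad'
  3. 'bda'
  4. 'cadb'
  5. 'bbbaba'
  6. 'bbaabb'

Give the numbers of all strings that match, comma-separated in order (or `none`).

1. 'cbcd' → no match
2. 'ddad' → match
3. 'bda' → no match
4. 'cadb' → no match
5. 'bbbaba' → match
6. 'bbaabb' → match

2, 5, 6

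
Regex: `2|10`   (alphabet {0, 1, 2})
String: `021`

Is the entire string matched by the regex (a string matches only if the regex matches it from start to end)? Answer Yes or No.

No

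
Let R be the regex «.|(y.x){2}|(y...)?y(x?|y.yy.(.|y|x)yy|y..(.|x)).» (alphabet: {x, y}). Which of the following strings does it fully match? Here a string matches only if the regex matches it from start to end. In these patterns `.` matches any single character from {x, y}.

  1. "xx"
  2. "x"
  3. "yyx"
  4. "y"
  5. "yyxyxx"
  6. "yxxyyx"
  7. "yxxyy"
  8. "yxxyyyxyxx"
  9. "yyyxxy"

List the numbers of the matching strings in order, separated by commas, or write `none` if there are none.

1 → no match
2 → match
3 → no match
4 → match
5 → match
6 → match
7 → no match
8 → match
9 → match

2, 4, 5, 6, 8, 9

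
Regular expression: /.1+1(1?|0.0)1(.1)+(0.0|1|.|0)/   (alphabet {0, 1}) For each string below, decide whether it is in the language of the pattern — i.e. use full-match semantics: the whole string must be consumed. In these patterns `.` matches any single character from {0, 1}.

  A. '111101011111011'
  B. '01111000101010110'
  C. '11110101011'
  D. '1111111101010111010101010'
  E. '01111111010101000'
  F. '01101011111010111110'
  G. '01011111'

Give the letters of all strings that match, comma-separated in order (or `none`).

A → match
B → no match
C → match
D → match
E → match
F → match
G → no match

A, C, D, E, F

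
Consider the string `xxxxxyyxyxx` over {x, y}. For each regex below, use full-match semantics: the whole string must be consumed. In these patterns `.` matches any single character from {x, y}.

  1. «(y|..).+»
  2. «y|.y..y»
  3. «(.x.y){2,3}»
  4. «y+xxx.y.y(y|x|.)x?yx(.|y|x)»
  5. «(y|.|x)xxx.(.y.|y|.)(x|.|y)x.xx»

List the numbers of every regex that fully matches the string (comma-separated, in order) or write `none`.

1 → match
2 → no match — must end with `y`
3 → no match — must end with `y`
4 → no match — must start with `y`
5 → match

1, 5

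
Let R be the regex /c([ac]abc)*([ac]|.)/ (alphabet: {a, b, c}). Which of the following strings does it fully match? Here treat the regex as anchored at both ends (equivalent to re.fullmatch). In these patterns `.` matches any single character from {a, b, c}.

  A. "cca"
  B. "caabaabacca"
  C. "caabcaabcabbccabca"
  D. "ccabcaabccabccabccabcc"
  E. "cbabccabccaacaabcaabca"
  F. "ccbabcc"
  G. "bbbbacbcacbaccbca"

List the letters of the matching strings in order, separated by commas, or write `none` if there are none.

D

A → no match
B → no match
C → no match
D → match
E → no match
F → no match
G → no match — must start with "c"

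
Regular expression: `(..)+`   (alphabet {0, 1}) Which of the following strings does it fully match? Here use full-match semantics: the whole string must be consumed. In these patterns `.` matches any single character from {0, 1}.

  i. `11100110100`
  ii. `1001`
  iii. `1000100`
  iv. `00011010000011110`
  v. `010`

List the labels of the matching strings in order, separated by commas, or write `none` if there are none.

i → no match
ii → match
iii → no match
iv → no match
v → no match

ii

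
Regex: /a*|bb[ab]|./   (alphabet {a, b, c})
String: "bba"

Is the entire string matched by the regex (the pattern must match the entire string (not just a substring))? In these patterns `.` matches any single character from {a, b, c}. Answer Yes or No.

Yes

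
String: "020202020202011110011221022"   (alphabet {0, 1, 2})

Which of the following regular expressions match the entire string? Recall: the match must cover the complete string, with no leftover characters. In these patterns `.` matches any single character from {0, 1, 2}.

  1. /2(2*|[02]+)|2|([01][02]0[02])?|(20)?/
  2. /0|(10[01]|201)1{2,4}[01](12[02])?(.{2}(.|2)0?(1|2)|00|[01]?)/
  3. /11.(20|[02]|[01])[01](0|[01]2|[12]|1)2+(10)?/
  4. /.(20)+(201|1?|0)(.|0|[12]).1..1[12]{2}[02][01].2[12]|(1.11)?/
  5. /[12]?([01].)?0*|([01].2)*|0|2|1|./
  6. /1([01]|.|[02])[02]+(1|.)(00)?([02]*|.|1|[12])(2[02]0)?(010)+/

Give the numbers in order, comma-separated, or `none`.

4

1 → no match
2 → no match
3 → no match — must start with "11"
4 → match
5 → no match
6 → no match — must start with "1"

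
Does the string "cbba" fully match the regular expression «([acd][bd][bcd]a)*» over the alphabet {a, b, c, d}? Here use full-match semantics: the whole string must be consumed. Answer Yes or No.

Yes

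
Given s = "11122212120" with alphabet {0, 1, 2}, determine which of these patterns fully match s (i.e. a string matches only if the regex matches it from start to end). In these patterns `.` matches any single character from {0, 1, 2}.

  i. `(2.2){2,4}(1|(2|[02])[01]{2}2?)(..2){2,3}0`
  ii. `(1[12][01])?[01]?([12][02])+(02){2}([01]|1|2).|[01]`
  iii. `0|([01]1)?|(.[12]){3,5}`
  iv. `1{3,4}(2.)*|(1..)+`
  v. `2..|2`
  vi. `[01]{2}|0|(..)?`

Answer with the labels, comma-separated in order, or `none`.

i → no match — must start with "2"
ii → no match
iii → no match
iv → match
v → no match — must start with "2"
vi → no match

iv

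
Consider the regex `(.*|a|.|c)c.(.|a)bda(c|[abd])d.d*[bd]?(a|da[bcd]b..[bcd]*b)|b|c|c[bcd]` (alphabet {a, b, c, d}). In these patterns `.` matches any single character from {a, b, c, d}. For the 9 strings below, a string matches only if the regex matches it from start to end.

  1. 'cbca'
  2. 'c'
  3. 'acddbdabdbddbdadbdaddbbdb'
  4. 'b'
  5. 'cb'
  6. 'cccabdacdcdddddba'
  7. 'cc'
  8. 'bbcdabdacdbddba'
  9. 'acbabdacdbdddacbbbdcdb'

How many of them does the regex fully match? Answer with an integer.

1 → no match
2 → match
3 → match
4 → match
5 → match
6 → match
7 → match
8 → match
9 → match
Total matched: 8

8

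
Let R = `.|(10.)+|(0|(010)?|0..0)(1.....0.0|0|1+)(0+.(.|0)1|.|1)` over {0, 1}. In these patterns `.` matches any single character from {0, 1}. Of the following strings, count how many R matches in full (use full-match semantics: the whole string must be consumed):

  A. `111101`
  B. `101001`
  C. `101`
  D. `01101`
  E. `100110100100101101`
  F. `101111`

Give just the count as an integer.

1

A → no match
B → no match
C → match
D → no match
E → no match
F → no match
Total matched: 1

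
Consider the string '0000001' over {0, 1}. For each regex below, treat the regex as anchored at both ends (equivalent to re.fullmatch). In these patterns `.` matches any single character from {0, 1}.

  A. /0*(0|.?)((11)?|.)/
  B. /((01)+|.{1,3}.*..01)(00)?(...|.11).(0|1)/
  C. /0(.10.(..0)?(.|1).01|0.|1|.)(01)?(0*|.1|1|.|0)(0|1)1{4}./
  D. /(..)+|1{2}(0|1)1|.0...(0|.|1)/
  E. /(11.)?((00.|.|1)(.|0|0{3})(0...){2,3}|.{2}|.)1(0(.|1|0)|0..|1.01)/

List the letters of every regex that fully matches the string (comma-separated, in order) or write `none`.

A

A → match
B → no match
C → no match
D → no match
E → no match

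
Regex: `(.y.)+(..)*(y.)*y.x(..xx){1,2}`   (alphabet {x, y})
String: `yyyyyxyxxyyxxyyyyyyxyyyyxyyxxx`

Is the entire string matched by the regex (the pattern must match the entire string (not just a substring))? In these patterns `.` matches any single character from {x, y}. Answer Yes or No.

No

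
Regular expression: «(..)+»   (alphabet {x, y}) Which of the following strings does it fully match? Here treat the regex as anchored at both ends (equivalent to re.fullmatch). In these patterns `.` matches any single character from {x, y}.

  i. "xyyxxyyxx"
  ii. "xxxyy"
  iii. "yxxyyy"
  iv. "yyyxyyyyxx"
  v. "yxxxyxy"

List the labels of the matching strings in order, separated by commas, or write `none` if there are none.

iii, iv

i → no match
ii → no match
iii → match
iv → match
v → no match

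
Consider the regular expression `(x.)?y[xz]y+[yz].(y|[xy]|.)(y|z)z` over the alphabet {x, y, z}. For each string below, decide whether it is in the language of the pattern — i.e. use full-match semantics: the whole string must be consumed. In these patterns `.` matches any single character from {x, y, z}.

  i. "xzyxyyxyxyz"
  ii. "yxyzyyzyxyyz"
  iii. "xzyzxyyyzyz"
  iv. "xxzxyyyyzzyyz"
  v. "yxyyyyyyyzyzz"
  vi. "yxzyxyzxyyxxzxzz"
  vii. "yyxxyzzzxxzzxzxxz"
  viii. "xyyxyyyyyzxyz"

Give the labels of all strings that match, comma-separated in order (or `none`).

v, viii

i → no match
ii → no match
iii → no match
iv → no match
v → match
vi → no match
vii → no match
viii → match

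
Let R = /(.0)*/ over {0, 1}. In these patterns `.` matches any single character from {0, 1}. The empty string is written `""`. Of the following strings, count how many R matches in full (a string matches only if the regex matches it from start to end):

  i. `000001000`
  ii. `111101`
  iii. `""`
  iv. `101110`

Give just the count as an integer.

i. `000001000` → no match
ii. `111101` → no match
iii. `""` → match
iv. `101110` → no match
Total matched: 1

1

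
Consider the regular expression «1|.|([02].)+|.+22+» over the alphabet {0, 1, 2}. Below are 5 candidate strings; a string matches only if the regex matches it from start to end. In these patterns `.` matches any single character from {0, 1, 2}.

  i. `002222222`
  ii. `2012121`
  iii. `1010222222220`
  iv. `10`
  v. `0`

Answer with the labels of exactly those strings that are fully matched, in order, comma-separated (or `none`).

i. `002222222` → match
ii. `2012121` → no match
iii → no match
iv. `10` → no match
v. `0` → match

i, v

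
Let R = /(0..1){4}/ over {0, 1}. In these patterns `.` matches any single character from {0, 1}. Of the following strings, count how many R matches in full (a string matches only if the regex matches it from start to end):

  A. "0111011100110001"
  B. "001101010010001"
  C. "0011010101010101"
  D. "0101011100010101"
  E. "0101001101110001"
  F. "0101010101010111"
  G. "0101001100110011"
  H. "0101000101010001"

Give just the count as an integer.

7

A → match
B → no match
C → match
D → match
E → match
F → match
G → match
H → match
Total matched: 7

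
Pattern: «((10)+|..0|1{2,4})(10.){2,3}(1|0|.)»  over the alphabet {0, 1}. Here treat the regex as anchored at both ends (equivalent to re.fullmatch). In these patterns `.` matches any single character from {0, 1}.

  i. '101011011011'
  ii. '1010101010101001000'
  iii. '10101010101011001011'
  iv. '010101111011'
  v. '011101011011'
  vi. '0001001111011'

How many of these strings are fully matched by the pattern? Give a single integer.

i → match
ii → match
iii → match
iv → no match
v → no match
vi → no match
Total matched: 3

3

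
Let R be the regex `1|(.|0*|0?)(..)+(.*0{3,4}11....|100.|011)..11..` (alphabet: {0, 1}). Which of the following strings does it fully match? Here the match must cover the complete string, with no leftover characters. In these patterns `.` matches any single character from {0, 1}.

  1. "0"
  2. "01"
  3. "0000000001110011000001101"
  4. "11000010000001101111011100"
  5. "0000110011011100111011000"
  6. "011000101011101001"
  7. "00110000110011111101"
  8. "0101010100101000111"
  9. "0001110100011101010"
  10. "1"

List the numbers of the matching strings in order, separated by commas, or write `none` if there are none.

1 → no match
2 → no match
3 → match
4 → no match
5 → no match
6 → no match
7 → match
8 → no match
9 → no match
10 → match

3, 7, 10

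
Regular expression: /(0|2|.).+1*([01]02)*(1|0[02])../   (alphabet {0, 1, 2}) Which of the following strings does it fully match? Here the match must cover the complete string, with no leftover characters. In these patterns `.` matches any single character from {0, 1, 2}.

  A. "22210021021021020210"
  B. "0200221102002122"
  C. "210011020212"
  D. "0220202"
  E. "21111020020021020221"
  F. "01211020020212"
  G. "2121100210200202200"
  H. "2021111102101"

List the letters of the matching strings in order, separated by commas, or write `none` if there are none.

A, B, C, D, E, F, H

A → match
B → match
C → match
D → match
E → match
F → match
G → no match
H → match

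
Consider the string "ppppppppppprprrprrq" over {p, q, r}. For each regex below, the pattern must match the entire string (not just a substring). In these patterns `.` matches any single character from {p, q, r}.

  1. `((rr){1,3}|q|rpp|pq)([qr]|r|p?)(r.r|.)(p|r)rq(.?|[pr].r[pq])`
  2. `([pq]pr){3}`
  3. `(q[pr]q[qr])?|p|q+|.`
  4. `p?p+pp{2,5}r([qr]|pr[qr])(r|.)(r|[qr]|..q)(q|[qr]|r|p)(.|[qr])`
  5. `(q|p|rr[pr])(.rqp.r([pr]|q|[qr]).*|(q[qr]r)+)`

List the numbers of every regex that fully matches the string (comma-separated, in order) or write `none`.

1 → no match
2 → no match — must end with "pr"
3 → no match
4 → match
5 → no match

4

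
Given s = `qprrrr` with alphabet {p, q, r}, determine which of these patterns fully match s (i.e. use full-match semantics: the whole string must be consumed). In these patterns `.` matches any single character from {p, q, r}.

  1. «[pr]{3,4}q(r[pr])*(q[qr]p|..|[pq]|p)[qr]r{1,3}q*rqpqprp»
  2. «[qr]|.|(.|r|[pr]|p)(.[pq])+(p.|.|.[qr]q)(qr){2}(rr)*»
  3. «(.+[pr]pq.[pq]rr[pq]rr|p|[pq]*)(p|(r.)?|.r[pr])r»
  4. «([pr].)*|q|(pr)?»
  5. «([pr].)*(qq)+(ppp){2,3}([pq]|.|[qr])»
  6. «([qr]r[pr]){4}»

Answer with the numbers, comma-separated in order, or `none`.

1 → no match — must end with `rqpqprp`
2 → no match
3 → match
4 → no match
5 → no match
6 → no match

3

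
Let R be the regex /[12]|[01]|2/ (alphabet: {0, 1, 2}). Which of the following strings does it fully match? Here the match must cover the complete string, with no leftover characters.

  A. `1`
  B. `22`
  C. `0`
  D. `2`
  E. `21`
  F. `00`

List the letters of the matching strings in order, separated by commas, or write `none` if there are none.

A. `1` → match
B. `22` → no match
C. `0` → match
D. `2` → match
E. `21` → no match
F. `00` → no match

A, C, D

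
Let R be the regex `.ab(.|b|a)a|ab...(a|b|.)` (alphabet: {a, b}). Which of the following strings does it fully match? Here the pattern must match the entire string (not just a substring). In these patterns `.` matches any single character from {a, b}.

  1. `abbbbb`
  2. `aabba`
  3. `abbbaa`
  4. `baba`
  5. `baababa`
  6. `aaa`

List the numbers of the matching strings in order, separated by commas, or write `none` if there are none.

1 → match
2 → match
3 → match
4 → no match
5 → no match
6 → no match

1, 2, 3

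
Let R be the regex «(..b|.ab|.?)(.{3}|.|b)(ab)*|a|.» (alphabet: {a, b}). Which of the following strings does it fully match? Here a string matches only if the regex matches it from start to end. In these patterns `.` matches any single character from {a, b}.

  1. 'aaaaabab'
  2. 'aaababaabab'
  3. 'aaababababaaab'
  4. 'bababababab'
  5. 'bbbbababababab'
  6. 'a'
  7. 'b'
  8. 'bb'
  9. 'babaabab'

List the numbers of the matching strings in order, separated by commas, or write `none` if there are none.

1, 4, 5, 6, 7, 8, 9

1. 'aaaaabab' → match
2. 'aaababaabab' → no match
3 → no match
4. 'bababababab' → match
5 → match
6. 'a' → match
7. 'b' → match
8. 'bb' → match
9. 'babaabab' → match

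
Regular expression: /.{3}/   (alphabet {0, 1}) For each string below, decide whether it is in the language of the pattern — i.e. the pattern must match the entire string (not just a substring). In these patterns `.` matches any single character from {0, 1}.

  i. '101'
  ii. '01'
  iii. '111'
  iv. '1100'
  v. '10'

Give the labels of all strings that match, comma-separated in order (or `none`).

i → match
ii → no match
iii → match
iv → no match
v → no match

i, iii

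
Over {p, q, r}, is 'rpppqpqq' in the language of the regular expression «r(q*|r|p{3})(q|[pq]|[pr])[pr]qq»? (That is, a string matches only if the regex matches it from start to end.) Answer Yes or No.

Yes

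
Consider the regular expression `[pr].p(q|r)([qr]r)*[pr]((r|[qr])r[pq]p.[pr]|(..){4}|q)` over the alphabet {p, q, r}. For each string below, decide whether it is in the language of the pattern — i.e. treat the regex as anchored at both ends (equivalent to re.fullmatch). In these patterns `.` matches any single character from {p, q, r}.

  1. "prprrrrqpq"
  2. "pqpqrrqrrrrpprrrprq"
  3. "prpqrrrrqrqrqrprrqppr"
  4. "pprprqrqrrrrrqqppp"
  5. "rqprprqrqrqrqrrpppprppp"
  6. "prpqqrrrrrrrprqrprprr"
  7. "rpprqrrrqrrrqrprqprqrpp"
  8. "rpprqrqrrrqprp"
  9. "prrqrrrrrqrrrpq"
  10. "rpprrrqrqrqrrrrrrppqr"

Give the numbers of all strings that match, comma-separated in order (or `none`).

2, 3, 6, 7, 10

1 → no match
2 → match
3 → match
4 → no match
5 → no match
6 → match
7 → match
8 → no match
9 → no match
10 → match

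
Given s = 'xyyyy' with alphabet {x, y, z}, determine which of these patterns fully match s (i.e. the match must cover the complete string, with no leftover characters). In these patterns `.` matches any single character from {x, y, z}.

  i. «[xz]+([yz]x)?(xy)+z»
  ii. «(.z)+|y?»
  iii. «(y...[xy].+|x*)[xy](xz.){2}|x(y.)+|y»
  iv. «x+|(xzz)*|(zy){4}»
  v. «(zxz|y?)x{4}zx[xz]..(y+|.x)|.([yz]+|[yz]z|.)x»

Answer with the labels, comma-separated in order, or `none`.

iii

i → no match — must end with 'xyz'
ii → no match
iii → match
iv → no match
v → no match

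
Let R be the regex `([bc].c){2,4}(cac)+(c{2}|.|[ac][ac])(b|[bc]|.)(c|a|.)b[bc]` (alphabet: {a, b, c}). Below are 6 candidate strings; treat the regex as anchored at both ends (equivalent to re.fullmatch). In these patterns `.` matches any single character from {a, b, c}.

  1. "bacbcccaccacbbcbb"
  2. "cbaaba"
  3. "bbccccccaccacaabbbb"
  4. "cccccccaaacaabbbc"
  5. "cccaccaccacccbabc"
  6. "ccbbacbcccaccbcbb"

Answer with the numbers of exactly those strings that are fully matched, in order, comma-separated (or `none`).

1 → match
2. "cbaaba" → no match
3 → no match
4 → no match
5 → no match
6 → no match

1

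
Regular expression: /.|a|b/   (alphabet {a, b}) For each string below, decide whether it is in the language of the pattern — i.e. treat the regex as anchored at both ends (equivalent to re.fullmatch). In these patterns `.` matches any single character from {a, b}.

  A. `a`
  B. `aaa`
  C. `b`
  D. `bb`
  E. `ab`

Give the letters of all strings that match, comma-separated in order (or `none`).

A, C

A → match
B → no match
C → match
D → no match
E → no match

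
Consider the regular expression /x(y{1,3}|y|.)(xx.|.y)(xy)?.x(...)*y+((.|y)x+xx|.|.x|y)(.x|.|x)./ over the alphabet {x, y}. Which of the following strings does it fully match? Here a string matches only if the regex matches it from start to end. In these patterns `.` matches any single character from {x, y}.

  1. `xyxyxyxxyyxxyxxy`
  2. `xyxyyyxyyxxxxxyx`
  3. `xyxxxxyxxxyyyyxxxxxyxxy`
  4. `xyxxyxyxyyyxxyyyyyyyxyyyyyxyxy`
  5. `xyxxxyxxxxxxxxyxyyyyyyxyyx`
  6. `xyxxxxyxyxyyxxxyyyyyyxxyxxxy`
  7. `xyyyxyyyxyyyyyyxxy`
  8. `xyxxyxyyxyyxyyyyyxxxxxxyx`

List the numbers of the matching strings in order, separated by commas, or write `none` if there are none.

8

1 → no match
2 → no match
3 → no match
4 → no match
5 → no match
6 → no match
7 → no match
8 → match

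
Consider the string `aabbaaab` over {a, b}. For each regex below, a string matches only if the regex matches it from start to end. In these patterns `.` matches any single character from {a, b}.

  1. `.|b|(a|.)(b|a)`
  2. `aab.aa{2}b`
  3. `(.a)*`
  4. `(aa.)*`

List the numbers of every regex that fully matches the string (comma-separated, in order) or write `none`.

1 → no match
2 → match
3 → no match
4 → no match

2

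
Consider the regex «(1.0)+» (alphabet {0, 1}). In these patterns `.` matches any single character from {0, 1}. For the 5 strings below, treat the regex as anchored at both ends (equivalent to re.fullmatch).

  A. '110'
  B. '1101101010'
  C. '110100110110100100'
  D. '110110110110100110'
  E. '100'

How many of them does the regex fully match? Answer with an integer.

A → match
B → no match
C → match
D → match
E → match
Total matched: 4

4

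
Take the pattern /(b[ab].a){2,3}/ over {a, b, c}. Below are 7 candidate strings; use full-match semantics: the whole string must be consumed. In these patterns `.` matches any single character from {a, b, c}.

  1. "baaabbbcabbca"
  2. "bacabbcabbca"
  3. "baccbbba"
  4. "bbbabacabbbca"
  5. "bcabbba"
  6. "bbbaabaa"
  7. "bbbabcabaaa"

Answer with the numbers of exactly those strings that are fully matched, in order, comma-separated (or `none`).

1 → no match
2 → match
3 → no match
4 → no match
5 → no match
6 → no match
7 → no match

2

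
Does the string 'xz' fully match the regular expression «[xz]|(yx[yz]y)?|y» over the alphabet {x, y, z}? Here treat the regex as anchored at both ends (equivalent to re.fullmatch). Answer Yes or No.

No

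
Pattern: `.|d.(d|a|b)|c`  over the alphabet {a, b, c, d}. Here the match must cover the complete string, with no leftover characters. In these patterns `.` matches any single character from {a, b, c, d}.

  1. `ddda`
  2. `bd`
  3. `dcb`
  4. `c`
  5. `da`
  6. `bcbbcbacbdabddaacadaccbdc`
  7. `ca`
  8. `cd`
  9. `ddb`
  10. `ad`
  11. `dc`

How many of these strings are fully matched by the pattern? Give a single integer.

1 → no match
2 → no match
3 → match
4 → match
5 → no match
6 → no match
7 → no match
8 → no match
9 → match
10 → no match
11 → no match
Total matched: 3

3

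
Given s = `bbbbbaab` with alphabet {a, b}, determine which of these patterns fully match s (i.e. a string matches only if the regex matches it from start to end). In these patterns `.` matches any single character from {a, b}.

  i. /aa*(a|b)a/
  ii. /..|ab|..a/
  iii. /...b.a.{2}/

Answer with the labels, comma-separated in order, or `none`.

i → no match — must start with `a`
ii → no match
iii → match

iii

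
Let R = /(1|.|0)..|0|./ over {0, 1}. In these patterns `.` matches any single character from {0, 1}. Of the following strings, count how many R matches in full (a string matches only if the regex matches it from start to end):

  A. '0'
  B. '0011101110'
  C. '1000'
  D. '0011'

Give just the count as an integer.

A → match
B → no match
C → no match
D → no match
Total matched: 1

1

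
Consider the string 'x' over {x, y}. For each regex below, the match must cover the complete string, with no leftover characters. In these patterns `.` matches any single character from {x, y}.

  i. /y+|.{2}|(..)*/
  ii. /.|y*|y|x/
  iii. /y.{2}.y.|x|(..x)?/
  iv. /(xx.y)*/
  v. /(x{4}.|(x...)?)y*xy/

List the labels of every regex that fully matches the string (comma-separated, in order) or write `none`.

i → no match
ii → match
iii → match
iv → no match
v → no match — must end with 'xy'

ii, iii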